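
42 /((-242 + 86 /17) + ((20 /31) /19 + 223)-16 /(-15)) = -6308190 /1928587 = -3.27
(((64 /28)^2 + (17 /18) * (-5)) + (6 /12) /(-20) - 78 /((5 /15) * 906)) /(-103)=-583309 /274354920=-0.00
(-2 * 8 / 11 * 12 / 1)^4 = 1358954496 / 14641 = 92818.42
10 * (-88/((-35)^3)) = 0.02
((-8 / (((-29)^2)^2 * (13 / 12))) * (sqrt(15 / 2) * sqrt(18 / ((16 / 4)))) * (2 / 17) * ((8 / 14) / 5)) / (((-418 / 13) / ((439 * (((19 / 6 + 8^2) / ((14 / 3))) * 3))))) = 0.00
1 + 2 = 3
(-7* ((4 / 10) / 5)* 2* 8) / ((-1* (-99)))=-224 / 2475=-0.09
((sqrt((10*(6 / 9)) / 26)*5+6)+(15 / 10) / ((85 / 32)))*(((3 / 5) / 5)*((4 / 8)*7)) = 7*sqrt(390) / 130+5859 / 2125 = 3.82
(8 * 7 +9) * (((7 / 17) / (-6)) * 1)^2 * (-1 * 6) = -3185 / 1734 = -1.84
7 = 7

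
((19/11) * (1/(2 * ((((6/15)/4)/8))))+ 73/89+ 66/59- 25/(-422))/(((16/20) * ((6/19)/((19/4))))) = 1042570976445/780004544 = 1336.62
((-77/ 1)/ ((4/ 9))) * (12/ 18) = -231/ 2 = -115.50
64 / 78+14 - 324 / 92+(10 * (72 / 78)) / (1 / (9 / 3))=34975 / 897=38.99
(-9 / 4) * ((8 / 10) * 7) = -63 / 5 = -12.60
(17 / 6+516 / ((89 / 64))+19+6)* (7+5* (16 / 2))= 10011329 / 534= 18747.81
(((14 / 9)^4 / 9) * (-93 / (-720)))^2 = 0.01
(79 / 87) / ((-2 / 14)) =-553 / 87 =-6.36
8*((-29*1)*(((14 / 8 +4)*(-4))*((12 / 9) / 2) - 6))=14848 / 3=4949.33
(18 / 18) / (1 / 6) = 6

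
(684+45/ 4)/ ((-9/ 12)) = -927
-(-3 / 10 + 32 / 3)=-10.37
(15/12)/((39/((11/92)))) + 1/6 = 2447/14352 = 0.17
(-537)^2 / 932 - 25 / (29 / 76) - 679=-11760111 / 27028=-435.11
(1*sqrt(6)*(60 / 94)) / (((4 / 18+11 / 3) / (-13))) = -702*sqrt(6) / 329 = -5.23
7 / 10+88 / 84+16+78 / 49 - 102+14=-68.66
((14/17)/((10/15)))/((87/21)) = 147/493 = 0.30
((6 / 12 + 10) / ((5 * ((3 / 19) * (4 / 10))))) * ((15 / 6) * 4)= 665 / 2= 332.50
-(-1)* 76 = 76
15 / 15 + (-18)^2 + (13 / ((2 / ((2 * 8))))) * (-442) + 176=-45467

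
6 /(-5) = -6 /5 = -1.20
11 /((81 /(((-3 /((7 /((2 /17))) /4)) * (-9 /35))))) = 88 /12495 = 0.01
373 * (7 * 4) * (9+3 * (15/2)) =328986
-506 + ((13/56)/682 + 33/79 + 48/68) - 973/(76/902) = -11746047631775/974545264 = -12052.85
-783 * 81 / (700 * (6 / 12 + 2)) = -63423 / 1750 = -36.24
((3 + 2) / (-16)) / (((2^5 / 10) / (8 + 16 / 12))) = -175 / 192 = -0.91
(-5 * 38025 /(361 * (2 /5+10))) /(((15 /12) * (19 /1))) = -14625 /6859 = -2.13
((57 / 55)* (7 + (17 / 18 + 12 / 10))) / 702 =15637 / 1158300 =0.01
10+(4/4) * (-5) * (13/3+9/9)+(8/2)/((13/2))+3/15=-15.85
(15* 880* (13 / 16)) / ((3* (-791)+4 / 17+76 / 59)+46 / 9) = -96814575 / 21361181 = -4.53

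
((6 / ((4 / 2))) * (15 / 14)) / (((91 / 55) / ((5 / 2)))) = 12375 / 2548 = 4.86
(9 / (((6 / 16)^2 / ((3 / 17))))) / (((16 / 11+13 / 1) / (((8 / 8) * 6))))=4224 / 901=4.69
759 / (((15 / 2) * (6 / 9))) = 759 / 5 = 151.80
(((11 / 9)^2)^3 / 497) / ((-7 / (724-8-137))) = -341911273 / 616294413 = -0.55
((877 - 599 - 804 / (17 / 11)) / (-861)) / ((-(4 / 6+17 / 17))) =-4118 / 24395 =-0.17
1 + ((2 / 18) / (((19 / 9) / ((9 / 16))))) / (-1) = 295 / 304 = 0.97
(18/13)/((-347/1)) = -0.00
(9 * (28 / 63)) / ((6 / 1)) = 2 / 3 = 0.67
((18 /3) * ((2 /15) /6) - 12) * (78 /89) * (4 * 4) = -832 /5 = -166.40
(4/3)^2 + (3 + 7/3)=64/9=7.11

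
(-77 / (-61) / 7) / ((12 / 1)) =11 / 732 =0.02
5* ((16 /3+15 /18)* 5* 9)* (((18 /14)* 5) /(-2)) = -124875 /28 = -4459.82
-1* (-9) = 9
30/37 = 0.81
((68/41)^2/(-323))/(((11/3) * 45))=-272/5269935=-0.00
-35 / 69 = -0.51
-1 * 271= -271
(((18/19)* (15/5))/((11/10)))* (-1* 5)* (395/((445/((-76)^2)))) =-64843200/979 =-66234.12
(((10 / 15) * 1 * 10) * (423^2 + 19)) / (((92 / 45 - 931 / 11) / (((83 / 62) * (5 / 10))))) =-12253464300 / 1267373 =-9668.40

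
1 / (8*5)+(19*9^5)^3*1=56488291001487899641 / 40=1412207275037197491.02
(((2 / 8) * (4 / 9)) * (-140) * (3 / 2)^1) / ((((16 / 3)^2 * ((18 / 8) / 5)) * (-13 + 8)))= 35 / 96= 0.36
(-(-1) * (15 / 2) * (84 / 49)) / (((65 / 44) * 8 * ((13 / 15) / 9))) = 13365 / 1183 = 11.30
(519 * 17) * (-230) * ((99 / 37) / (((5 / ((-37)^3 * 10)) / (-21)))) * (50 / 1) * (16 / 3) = -3080355073488000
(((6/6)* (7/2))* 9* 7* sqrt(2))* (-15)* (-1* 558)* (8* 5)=73823400* sqrt(2)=104402053.50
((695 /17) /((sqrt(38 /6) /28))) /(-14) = -1390 * sqrt(57) /323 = -32.49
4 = 4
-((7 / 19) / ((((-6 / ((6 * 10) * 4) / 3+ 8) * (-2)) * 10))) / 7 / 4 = 3 / 36442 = 0.00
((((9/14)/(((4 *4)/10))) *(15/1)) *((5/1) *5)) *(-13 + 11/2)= -253125/224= -1130.02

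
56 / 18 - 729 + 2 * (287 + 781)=12691 / 9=1410.11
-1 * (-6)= 6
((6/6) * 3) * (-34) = -102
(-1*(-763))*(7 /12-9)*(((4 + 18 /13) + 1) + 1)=-616504 /13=-47423.38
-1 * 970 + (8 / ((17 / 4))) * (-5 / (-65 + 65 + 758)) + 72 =-898.01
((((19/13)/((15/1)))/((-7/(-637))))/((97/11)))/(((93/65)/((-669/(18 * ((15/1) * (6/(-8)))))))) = 8482474/3653505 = 2.32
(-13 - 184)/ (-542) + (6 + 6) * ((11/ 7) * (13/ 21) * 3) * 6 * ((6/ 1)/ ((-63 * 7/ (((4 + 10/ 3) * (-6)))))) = 126.15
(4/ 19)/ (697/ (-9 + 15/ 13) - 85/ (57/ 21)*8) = -24/ 38687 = -0.00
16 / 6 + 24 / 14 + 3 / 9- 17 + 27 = 103 / 7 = 14.71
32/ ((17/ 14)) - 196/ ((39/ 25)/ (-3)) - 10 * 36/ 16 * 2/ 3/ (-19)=1696671/ 4199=404.07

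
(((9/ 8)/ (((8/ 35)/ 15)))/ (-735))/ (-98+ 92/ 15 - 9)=0.00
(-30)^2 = 900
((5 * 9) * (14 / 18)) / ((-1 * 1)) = -35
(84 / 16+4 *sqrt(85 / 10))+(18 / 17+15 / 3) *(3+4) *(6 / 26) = 2 *sqrt(34)+13293 / 884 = 26.70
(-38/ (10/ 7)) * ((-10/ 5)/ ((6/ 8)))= 1064/ 15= 70.93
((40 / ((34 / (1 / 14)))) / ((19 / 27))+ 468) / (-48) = -176403 / 18088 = -9.75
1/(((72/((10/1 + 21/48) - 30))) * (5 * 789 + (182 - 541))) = -313/4131072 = -0.00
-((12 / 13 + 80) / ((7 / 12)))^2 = -19244.70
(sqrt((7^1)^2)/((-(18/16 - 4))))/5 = 56/115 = 0.49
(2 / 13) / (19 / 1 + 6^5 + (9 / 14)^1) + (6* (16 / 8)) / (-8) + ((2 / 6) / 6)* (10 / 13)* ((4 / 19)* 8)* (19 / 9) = -309841085 / 229846734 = -1.35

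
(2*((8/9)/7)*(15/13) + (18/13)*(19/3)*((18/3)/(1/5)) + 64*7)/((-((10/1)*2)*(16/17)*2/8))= -825367/5460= -151.17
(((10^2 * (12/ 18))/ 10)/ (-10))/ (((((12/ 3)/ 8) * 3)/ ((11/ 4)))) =-11/ 9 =-1.22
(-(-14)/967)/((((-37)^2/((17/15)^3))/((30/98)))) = 9826/2085021225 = 0.00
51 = 51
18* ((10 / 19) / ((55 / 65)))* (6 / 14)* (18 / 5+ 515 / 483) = 5273892 / 235543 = 22.39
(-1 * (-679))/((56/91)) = 1103.38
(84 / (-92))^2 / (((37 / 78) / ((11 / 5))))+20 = 2335678 / 97865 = 23.87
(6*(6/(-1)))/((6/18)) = -108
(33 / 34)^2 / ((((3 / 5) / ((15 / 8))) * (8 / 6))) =81675 / 36992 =2.21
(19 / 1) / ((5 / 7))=26.60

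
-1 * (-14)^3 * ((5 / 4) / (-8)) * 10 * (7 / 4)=-60025 / 8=-7503.12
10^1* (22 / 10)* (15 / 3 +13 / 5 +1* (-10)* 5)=-4664 / 5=-932.80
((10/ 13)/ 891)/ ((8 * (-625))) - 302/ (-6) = 291505499/ 5791500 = 50.33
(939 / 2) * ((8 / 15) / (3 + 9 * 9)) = 313 / 105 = 2.98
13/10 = 1.30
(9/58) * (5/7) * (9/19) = 405/7714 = 0.05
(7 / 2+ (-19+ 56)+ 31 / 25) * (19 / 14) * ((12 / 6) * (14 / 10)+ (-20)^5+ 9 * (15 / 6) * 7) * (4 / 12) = -1268832436241 / 21000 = -60420592.20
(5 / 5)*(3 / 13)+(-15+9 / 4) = -651 / 52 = -12.52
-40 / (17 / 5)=-200 / 17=-11.76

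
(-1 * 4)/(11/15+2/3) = -2.86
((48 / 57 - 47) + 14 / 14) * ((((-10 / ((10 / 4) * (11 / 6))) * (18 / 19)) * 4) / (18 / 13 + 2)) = 110.31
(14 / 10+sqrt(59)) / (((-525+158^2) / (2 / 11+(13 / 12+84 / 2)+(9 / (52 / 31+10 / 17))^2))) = 540131942 / 159688458435+77161706* sqrt(59) / 31937691687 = 0.02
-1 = -1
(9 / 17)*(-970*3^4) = -707130 / 17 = -41595.88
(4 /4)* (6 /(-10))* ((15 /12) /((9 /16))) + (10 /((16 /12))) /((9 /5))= 2.83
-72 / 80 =-9 / 10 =-0.90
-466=-466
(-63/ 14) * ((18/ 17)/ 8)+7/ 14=-0.10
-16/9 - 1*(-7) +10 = 15.22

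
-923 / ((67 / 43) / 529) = -20995481 / 67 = -313365.39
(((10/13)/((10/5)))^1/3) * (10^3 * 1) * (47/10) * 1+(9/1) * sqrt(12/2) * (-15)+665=49435/39-135 * sqrt(6)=936.88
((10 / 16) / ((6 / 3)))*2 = 5 / 8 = 0.62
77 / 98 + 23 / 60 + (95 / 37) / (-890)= 1612873 / 1383060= 1.17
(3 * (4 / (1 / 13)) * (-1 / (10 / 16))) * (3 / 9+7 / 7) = -1664 / 5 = -332.80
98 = 98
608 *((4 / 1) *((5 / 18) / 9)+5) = 3115.06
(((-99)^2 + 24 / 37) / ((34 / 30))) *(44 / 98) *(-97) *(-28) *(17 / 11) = 4221374040 / 259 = 16298741.47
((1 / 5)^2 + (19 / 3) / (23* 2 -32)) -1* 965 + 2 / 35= -1012673 / 1050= -964.45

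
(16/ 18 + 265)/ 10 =2393/ 90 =26.59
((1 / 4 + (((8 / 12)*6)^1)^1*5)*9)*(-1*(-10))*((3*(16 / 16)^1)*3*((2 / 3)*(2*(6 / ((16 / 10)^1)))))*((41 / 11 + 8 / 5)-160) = -279072135 / 22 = -12685097.05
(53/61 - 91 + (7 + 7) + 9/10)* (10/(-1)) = 45891/61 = 752.31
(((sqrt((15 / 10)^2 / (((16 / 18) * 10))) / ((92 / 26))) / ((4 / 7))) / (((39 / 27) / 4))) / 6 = 189 * sqrt(5) / 3680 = 0.11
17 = 17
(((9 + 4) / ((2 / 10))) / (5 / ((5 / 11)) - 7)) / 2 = 65 / 8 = 8.12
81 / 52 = 1.56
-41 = -41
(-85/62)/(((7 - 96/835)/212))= -42.21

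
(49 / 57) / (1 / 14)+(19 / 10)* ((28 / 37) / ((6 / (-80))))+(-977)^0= -12941 / 2109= -6.14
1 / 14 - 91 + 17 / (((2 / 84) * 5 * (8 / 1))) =-10231 / 140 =-73.08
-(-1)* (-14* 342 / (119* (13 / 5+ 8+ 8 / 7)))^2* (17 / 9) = 7075600 / 319073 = 22.18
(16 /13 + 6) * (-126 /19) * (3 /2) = -17766 /247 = -71.93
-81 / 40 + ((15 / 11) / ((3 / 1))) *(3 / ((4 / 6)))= 9 / 440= 0.02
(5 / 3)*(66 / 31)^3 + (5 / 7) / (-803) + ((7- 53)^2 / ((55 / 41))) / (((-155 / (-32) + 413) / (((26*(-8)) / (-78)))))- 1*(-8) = 1146949010112281 / 33585654394215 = 34.15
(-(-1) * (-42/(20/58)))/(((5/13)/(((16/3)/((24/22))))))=-116116/75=-1548.21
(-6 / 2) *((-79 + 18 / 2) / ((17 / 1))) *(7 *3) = 4410 / 17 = 259.41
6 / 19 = 0.32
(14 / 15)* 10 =28 / 3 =9.33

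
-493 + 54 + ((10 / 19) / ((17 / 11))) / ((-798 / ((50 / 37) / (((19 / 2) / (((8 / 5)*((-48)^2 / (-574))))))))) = -439.00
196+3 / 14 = 2747 / 14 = 196.21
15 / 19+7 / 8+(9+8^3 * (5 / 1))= 390741 / 152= 2570.66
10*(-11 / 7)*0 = 0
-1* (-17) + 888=905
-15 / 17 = -0.88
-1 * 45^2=-2025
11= 11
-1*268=-268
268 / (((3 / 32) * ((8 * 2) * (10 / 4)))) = 71.47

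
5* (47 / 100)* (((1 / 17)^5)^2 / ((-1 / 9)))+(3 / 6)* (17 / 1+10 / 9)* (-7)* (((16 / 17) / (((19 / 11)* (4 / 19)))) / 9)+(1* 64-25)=67834637113779677 / 3265910118727380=20.77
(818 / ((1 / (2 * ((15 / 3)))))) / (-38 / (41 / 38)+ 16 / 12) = -251535 / 1042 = -241.40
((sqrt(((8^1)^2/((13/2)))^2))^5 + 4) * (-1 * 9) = -309251011860/371293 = -832902.89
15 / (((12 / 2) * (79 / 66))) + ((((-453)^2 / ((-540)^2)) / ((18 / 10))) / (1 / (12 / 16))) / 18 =232748479 / 110574720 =2.10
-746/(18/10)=-3730/9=-414.44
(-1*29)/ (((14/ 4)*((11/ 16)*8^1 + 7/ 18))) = -522/ 371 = -1.41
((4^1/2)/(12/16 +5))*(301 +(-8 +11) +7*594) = 1552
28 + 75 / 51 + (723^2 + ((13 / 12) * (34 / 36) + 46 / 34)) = 1919577829 / 3672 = 522760.85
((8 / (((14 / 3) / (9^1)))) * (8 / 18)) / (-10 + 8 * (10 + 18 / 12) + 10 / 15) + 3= 669 / 217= 3.08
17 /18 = 0.94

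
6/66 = 1/11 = 0.09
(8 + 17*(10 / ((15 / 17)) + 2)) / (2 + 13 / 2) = 1408 / 51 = 27.61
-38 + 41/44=-1631/44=-37.07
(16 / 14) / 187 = 8 / 1309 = 0.01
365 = 365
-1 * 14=-14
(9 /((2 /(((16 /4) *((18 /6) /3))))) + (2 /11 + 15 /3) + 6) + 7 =398 /11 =36.18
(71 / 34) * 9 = 639 / 34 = 18.79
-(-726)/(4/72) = 13068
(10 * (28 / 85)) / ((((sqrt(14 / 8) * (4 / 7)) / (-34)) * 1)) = -56 * sqrt(7) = -148.16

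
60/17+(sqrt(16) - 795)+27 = -760.47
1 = 1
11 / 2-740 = -1469 / 2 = -734.50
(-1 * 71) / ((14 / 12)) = -426 / 7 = -60.86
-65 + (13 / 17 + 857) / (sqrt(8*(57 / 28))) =-65 + 7291*sqrt(798) / 969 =147.55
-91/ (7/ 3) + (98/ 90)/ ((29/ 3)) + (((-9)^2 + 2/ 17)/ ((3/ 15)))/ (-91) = -4166911/ 96135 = -43.34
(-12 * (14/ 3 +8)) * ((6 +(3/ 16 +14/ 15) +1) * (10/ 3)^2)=-13715.19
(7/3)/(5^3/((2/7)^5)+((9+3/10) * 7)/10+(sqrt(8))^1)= 294151664800/8277283330106667 - 8960000 * sqrt(2)/8277283330106667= 0.00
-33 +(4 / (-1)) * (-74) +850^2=722763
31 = 31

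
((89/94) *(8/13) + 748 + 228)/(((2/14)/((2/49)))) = 279.02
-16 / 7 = -2.29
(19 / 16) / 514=19 / 8224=0.00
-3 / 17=-0.18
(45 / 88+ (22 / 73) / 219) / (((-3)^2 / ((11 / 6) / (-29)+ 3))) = 5049457 / 30179952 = 0.17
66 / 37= 1.78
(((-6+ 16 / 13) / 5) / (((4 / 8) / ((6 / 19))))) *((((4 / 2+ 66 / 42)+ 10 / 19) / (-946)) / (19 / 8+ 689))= 324384 / 85943570713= 0.00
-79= -79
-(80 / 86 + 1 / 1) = -83 / 43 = -1.93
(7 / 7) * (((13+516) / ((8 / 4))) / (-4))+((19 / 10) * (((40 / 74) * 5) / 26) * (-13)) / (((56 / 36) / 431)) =-1611031 / 2072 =-777.52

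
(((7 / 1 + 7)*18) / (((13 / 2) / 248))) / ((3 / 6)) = 249984 / 13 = 19229.54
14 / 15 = 0.93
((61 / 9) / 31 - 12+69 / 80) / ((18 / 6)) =-243709 / 66960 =-3.64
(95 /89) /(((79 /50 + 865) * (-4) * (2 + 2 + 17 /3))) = -2375 /74554766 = -0.00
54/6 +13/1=22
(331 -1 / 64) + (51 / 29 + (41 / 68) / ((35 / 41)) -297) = 40251689 / 1104320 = 36.45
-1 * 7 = -7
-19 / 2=-9.50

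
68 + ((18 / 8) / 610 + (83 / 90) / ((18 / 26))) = 2740705 / 39528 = 69.34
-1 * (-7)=7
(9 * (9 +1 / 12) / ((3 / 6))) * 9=2943 / 2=1471.50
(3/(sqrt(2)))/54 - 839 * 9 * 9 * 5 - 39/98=-33299949/98 + sqrt(2)/36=-339795.36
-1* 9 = -9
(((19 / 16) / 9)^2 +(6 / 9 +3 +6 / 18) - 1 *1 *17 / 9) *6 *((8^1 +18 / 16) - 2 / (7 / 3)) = 105.59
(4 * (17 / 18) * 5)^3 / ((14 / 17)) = 41760500 / 5103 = 8183.52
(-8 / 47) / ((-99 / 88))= 64 / 423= 0.15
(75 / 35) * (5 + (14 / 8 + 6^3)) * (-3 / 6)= -238.66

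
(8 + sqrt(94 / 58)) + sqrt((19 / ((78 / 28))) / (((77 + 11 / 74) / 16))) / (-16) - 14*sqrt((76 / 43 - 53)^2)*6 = -184708 / 43 - sqrt(121740619) / 148434 + sqrt(1363) / 29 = -4294.34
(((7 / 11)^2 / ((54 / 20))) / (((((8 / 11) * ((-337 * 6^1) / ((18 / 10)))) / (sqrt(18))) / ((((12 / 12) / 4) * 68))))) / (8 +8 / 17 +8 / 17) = -14161 * sqrt(2) / 13523136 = -0.00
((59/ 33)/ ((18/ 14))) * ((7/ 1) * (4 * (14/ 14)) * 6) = 23128/ 99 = 233.62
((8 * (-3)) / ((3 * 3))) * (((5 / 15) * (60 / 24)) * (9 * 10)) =-200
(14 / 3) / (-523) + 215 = 337321 / 1569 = 214.99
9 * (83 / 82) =747 / 82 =9.11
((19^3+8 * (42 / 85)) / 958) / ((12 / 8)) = 583351 / 122145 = 4.78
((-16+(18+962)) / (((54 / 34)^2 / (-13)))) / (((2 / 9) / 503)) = -910869622 / 81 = -11245303.98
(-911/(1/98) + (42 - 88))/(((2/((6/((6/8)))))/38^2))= -515935424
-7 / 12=-0.58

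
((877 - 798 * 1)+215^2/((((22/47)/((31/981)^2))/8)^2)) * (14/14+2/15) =176150372093220263/1680941730192615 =104.79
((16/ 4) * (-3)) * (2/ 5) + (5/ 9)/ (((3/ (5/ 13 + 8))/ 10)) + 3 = 24091/ 1755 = 13.73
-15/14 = -1.07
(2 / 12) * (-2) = -1 / 3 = -0.33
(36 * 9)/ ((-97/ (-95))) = 30780/ 97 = 317.32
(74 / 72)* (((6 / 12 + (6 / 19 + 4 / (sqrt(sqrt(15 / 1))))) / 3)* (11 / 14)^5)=184725497 / 2207229696 + 5958887* 15^(3 / 4) / 217818720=0.29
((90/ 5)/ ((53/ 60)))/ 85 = 216/ 901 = 0.24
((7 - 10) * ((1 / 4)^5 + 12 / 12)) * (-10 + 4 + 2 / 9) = 13325 / 768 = 17.35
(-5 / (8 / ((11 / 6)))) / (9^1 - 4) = -11 / 48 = -0.23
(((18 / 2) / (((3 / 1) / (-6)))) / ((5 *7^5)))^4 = 104976 / 49870166436007500625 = 0.00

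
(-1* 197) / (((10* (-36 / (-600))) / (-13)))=4268.33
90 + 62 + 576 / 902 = 68840 / 451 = 152.64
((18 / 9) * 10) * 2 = 40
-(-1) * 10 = 10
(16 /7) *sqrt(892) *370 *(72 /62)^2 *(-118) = -1810667520 *sqrt(223) /6727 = -4019478.55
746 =746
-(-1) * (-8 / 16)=-1 / 2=-0.50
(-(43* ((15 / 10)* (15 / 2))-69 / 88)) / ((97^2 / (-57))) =2422557 / 827992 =2.93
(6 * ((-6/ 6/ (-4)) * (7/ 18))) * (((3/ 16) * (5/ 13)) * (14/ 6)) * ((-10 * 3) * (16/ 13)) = -1225/ 338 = -3.62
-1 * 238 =-238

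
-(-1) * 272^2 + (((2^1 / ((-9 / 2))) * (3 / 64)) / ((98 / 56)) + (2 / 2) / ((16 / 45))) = 24859565 / 336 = 73986.80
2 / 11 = 0.18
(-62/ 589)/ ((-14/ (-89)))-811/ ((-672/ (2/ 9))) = -23039/ 57456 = -0.40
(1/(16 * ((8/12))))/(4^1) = 3/128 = 0.02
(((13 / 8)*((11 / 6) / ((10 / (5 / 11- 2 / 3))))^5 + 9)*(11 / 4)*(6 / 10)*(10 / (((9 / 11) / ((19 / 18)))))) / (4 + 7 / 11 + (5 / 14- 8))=-2408378332982867707 / 37794383308800000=-63.72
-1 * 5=-5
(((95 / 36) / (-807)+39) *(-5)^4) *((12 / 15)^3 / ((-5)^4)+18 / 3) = 265567425731 / 1815750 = 146257.70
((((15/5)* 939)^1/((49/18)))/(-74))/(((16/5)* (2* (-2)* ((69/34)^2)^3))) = 37775295485/2415501600813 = 0.02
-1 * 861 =-861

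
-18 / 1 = -18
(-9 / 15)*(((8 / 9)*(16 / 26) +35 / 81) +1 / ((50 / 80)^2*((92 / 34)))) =-1.16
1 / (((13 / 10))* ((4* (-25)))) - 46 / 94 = -3037 / 6110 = -0.50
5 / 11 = 0.45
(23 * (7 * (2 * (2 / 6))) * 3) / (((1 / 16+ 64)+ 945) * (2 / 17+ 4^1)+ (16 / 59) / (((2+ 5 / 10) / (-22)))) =12918640 / 166601381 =0.08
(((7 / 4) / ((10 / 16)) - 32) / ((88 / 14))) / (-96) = 511 / 10560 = 0.05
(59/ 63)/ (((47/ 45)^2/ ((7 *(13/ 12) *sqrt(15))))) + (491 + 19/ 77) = 57525 *sqrt(15)/ 8836 + 37826/ 77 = 516.46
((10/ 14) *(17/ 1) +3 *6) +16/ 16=218/ 7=31.14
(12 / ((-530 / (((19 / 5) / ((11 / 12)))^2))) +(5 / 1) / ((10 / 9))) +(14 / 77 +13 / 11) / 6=3477596 / 801625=4.34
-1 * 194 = -194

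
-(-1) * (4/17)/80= 1/340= 0.00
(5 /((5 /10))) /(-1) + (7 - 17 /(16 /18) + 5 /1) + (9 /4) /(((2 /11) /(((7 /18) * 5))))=111 /16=6.94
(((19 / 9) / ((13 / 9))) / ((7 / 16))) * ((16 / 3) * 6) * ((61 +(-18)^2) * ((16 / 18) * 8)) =34242560 / 117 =292671.45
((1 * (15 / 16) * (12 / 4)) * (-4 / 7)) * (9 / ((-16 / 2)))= 405 / 224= 1.81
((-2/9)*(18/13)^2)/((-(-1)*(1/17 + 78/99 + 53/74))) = -2989008/10965227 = -0.27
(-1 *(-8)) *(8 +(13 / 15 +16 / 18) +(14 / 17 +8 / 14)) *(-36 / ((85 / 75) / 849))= -4866685344 / 2023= -2405677.38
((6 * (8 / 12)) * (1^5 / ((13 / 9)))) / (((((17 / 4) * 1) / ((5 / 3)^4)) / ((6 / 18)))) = 10000 / 5967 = 1.68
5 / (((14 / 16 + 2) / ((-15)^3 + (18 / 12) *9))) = -134460 / 23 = -5846.09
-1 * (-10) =10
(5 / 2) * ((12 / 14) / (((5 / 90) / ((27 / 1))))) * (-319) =-2325510 / 7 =-332215.71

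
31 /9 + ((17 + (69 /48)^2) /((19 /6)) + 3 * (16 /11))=3329593 /240768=13.83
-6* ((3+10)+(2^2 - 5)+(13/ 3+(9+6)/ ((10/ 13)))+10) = -275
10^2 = 100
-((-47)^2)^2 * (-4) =19518724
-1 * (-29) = 29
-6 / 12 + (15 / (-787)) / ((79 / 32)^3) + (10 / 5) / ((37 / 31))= 33721514811 / 28713605282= 1.17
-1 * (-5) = 5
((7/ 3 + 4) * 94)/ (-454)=-893/ 681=-1.31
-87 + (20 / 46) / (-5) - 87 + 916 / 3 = 9056 / 69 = 131.25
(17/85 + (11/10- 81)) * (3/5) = -2391/50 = -47.82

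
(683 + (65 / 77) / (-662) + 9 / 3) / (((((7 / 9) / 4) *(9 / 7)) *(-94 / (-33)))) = 104904297 / 108899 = 963.32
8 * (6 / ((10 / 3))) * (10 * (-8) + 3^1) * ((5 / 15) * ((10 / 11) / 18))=-56 / 3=-18.67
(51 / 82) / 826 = 51 / 67732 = 0.00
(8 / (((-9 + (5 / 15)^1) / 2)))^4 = 331776 / 28561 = 11.62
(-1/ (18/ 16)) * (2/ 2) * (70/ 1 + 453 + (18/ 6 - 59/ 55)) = -230968/ 495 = -466.60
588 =588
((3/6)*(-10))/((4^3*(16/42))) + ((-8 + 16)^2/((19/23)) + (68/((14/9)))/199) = 1050051685/13551104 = 77.49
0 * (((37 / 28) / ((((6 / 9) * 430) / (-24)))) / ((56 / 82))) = 0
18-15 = 3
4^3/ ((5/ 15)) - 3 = 189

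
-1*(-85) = 85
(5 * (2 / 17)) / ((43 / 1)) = 0.01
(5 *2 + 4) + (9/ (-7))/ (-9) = 99/ 7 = 14.14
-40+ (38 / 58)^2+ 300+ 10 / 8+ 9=910565 / 3364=270.68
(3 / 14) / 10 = 3 / 140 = 0.02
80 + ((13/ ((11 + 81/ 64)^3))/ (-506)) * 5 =1958164154064/ 24477073225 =80.00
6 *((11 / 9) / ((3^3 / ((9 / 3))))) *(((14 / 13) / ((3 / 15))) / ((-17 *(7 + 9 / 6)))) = -3080 / 101439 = -0.03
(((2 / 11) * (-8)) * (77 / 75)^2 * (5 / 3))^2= 74373376 / 11390625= 6.53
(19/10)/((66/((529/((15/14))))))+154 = 832657/4950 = 168.21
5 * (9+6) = 75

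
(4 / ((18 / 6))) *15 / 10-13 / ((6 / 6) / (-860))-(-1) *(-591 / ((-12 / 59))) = 56351 / 4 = 14087.75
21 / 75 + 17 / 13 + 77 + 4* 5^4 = 838041 / 325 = 2578.59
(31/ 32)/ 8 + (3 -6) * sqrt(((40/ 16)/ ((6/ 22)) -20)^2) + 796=195487/ 256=763.62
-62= -62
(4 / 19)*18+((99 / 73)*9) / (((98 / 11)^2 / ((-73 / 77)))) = 4654197 / 1277332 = 3.64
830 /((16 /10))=2075 /4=518.75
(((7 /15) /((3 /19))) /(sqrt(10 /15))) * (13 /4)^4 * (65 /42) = 625.00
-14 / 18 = -7 / 9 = -0.78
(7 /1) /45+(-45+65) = 907 /45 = 20.16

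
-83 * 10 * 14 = -11620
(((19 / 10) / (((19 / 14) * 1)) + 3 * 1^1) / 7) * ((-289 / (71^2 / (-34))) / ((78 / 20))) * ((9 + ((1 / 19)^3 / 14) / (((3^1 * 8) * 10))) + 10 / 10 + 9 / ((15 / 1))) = 2640434461247 / 792901854108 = 3.33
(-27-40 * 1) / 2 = -67 / 2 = -33.50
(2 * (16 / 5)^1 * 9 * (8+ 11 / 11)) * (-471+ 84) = -1003104 / 5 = -200620.80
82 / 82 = 1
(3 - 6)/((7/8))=-24/7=-3.43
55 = 55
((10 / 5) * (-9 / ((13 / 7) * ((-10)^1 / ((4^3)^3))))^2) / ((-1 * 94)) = -68186900791296 / 198575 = -343381094.25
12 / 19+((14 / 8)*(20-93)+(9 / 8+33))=-14135 / 152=-92.99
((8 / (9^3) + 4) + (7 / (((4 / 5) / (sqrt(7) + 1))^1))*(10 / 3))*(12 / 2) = 48373 / 243 + 175*sqrt(7) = 662.07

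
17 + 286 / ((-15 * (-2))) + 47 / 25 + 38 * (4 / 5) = 4411 / 75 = 58.81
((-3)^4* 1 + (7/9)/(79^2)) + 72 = 8593864/56169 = 153.00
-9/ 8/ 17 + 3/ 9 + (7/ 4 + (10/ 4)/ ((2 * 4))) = 1901/ 816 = 2.33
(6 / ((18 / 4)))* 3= 4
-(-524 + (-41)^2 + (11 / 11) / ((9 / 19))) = -10432 / 9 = -1159.11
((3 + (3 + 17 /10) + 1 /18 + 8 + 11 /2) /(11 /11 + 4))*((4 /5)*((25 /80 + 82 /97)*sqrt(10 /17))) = 1145887*sqrt(170) /4947000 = 3.02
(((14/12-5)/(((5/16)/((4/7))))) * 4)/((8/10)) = -736/21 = -35.05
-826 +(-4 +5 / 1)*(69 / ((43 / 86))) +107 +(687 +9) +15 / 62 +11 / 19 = 136437 / 1178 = 115.82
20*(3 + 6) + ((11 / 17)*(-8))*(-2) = 3236 / 17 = 190.35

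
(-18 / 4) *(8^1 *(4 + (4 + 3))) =-396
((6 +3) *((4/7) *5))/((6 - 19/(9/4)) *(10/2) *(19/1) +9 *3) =-1620/12929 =-0.13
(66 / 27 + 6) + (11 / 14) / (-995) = 1058581 / 125370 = 8.44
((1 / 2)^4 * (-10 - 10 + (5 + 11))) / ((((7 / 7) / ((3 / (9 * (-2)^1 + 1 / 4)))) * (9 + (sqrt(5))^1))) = 27 / 5396 - 3 * sqrt(5) / 5396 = 0.00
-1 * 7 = -7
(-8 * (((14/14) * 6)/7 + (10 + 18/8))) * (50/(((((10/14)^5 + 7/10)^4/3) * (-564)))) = 1045848633257985870250000/23102819347749181226847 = 45.27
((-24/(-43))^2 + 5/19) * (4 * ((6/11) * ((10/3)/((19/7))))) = 11305840/7342379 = 1.54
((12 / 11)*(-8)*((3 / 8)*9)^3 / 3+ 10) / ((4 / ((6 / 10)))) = -53769 / 3520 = -15.28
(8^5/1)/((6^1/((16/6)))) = 131072/9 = 14563.56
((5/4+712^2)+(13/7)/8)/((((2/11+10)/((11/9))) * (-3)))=-3435062587/169344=-20284.52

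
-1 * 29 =-29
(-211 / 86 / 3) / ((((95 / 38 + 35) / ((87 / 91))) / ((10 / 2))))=-6119 / 58695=-0.10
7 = 7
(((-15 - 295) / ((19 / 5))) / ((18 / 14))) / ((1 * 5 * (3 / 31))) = -67270 / 513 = -131.13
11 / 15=0.73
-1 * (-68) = 68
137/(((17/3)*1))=411/17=24.18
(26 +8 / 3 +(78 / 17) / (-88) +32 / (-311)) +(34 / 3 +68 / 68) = 9501683 / 232628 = 40.84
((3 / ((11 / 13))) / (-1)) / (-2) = 39 / 22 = 1.77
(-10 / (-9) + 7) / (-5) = -73 / 45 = -1.62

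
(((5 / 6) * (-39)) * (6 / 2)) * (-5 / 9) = 325 / 6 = 54.17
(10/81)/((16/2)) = 5/324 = 0.02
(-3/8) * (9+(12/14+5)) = -39/7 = -5.57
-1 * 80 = -80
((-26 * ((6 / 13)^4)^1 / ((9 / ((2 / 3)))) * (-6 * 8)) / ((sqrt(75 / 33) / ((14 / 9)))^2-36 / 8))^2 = 4874133569536 / 3512029669681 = 1.39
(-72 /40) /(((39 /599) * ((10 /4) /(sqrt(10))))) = -3594 * sqrt(10) /325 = -34.97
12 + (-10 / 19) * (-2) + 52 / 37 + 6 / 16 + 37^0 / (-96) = 14.82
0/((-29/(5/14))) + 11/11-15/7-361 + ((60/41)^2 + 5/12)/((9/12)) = -37990780/105903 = -358.73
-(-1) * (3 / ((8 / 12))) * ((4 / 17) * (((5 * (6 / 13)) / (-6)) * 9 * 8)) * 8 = -51840 / 221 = -234.57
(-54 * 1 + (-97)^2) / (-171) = -9355 / 171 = -54.71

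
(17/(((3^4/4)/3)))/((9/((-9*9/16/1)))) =-17/12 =-1.42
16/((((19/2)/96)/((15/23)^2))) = 691200/10051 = 68.77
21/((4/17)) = 357/4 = 89.25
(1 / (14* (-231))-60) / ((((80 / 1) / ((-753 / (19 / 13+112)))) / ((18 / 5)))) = 5698402047 / 318010000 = 17.92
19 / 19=1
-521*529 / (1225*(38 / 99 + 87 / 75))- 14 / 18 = -246878222 / 1685061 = -146.51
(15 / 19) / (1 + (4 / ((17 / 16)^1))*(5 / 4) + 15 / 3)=255 / 3458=0.07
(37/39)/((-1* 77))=-37/3003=-0.01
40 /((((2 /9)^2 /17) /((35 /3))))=160650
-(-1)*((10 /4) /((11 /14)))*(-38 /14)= -95 /11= -8.64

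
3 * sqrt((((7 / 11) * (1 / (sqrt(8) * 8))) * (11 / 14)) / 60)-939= -939 +sqrt(15) * 2^(1 / 4) / 80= -938.94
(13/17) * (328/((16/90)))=23985/17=1410.88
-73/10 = -7.30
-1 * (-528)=528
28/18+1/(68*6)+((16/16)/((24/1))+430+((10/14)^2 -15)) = 12508291/29988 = 417.11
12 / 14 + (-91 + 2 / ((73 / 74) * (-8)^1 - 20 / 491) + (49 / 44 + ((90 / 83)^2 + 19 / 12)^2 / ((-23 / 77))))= -543957124082015675 / 4739644294274736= -114.77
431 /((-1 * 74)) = -431 /74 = -5.82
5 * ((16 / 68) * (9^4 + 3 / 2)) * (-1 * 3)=-393750 / 17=-23161.76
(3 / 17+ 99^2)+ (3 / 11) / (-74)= 135628629 / 13838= 9801.17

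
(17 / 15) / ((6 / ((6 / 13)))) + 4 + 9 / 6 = 2179 / 390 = 5.59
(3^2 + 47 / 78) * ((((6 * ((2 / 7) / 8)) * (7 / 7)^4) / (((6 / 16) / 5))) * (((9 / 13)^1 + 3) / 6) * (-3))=-8560 / 169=-50.65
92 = 92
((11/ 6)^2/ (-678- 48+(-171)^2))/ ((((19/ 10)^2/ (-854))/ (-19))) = 516670/ 975213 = 0.53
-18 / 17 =-1.06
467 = 467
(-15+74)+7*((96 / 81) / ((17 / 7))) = 28649 / 459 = 62.42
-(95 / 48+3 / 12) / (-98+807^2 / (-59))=6313 / 31537488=0.00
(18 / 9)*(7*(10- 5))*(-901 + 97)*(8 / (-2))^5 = 57630720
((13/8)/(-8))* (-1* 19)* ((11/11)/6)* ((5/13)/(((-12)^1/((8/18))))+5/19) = 0.16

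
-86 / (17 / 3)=-258 / 17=-15.18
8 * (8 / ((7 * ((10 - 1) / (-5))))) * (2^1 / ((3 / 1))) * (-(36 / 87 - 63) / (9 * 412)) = -96800 / 1693629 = -0.06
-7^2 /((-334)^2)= -49 /111556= -0.00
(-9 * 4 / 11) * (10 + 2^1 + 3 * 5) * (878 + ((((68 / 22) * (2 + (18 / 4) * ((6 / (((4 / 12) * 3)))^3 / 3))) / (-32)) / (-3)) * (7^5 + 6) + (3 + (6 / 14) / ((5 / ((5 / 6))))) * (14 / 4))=-3792699693 / 242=-15672312.78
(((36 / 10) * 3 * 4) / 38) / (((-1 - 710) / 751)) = -9012 / 7505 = -1.20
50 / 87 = 0.57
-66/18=-11/3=-3.67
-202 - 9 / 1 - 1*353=-564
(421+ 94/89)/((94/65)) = 2441595/8366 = 291.85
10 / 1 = 10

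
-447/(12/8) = -298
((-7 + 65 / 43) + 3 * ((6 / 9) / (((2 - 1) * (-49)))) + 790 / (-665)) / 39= -89636 / 520429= -0.17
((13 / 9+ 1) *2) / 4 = 11 / 9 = 1.22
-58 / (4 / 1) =-29 / 2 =-14.50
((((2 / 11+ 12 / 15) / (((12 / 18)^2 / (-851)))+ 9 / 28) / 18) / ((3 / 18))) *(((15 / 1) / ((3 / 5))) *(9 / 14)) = -43419105 / 4312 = -10069.37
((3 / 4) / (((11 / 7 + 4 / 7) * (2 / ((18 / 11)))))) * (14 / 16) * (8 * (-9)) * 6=-11907 / 110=-108.25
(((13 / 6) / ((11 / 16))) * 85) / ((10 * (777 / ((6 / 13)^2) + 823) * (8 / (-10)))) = -4420 / 590117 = -0.01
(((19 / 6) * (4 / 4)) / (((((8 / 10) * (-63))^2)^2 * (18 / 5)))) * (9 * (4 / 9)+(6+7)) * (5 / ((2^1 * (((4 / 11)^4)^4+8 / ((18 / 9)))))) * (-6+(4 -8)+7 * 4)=46380508581043150009375 / 1778919799396763198569476096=0.00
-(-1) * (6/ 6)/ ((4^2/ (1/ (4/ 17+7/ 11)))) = 187/ 2608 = 0.07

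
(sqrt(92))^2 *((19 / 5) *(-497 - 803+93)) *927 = -1955817972 / 5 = -391163594.40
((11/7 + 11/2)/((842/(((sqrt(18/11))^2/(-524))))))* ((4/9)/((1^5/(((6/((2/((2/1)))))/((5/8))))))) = -216/1930285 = -0.00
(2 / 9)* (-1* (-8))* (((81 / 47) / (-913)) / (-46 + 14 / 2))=48 / 557843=0.00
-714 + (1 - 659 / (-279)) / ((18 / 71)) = -1759555 / 2511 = -700.74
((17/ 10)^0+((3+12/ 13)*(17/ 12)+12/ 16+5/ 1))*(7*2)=172.31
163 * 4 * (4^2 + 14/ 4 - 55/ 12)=29177/ 3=9725.67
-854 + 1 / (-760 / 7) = -649047 / 760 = -854.01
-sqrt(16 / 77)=-4*sqrt(77) / 77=-0.46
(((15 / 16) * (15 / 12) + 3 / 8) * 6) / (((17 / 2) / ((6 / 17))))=891 / 2312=0.39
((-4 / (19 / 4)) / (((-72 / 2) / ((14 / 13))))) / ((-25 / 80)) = -896 / 11115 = -0.08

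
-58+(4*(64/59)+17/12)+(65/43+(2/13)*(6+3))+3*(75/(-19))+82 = 156482695/7519668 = 20.81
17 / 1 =17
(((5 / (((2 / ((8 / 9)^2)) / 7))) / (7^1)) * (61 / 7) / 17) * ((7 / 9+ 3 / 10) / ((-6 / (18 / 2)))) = -47336 / 28917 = -1.64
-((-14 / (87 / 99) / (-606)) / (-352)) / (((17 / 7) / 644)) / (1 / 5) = 39445 / 398344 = 0.10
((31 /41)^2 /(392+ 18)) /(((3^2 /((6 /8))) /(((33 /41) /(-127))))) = -10571 /14354865880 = -0.00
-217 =-217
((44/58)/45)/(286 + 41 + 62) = 22/507645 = 0.00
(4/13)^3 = 64/2197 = 0.03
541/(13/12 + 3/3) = 6492/25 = 259.68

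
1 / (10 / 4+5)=2 / 15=0.13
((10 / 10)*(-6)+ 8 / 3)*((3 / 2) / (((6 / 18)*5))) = -3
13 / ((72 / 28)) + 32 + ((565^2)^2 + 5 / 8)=101904600662.68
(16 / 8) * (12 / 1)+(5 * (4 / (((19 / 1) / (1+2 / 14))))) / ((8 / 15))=3492 / 133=26.26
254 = 254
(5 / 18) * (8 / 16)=5 / 36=0.14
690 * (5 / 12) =575 / 2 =287.50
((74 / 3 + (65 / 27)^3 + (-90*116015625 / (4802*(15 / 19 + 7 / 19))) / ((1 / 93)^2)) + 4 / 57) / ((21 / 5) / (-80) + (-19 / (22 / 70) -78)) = 64168721119196083181000 / 547219538185887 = 117263212.74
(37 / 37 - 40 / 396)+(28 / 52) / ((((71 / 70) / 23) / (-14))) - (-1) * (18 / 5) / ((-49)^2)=-186532921579 / 1096980885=-170.04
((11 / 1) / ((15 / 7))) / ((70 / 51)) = 187 / 50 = 3.74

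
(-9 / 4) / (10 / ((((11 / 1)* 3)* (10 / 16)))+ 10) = -297 / 1384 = -0.21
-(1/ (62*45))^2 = -1/ 7784100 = -0.00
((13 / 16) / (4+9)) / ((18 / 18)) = 1 / 16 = 0.06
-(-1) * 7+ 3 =10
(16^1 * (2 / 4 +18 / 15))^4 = 342102016 / 625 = 547363.23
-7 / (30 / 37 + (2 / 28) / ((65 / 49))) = -33670 / 4159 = -8.10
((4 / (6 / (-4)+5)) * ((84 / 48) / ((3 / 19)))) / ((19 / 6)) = 4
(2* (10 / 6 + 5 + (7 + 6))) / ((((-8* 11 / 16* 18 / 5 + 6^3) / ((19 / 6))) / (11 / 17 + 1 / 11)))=0.47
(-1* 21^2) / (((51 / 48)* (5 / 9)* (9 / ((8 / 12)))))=-4704 / 85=-55.34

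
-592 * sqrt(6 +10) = -2368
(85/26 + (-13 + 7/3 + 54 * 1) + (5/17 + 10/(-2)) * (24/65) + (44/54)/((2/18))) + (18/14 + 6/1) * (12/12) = 552131/9282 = 59.48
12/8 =3/2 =1.50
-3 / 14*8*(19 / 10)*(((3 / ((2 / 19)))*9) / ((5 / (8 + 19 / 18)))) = -529587 / 350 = -1513.11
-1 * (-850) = 850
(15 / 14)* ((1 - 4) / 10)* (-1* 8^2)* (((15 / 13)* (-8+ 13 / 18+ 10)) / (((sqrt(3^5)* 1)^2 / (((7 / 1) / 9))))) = 1960 / 9477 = 0.21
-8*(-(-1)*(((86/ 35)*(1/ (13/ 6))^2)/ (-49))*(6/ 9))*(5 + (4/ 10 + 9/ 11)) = 0.35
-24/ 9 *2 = -16/ 3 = -5.33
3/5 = 0.60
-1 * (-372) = 372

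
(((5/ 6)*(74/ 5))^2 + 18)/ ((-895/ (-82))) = 125542/ 8055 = 15.59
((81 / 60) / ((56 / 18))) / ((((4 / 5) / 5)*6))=405 / 896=0.45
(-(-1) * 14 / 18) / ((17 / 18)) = 14 / 17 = 0.82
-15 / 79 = -0.19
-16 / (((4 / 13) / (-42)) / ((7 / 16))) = 1911 / 2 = 955.50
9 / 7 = 1.29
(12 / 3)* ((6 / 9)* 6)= 16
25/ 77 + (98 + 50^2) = 200071/ 77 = 2598.32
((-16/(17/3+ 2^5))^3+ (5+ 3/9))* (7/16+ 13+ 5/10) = 317141903/4328691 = 73.27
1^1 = 1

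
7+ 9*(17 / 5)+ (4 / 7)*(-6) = 1196 / 35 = 34.17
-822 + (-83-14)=-919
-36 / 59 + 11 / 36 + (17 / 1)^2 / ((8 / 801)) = 122919365 / 4248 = 28935.82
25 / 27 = 0.93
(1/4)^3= 1/64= 0.02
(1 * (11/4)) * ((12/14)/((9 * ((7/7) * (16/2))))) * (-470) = -2585/168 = -15.39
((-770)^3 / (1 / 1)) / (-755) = 91306600 / 151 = 604679.47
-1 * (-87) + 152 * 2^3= 1303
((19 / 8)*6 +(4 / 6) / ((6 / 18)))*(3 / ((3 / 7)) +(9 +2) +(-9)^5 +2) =-3836885 / 4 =-959221.25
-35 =-35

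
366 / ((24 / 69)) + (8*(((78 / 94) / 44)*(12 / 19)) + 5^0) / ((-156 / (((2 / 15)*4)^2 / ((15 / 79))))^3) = 94284048365425534433591 / 89602326873210937500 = 1052.25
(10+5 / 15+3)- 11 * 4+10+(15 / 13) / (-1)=-851 / 39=-21.82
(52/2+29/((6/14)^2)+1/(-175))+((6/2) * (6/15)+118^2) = 22221806/1575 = 14109.08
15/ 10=3/ 2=1.50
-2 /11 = -0.18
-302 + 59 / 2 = -545 / 2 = -272.50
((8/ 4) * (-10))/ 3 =-20/ 3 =-6.67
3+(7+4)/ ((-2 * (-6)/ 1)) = 3.92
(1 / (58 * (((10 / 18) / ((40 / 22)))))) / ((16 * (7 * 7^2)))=9 / 875336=0.00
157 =157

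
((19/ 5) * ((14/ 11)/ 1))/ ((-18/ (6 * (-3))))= 266/ 55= 4.84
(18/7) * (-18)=-324/7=-46.29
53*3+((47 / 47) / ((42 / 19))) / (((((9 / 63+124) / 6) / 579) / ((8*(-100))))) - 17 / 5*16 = -43549513 / 4345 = -10022.90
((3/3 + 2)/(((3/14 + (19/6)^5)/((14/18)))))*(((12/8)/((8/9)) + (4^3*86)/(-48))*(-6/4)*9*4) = 774859932/17344357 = 44.68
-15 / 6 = -5 / 2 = -2.50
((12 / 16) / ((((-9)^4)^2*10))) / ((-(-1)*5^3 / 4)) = 1 / 17936133750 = 0.00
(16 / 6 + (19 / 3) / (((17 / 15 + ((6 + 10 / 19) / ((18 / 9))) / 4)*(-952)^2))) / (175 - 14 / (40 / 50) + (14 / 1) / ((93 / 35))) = 124856232121 / 7621002712400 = 0.02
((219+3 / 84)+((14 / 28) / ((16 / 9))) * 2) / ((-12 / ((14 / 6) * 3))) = -24595 / 192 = -128.10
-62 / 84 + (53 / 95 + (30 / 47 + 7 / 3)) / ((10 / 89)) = 9587373 / 312550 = 30.67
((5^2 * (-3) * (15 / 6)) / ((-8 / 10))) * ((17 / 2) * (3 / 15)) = 6375 / 16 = 398.44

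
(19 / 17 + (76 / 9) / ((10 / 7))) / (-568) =-0.01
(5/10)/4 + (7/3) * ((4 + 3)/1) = 395/24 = 16.46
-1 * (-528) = 528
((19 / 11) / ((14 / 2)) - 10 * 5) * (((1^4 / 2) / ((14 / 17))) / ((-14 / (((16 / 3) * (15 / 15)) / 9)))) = 43418 / 33957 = 1.28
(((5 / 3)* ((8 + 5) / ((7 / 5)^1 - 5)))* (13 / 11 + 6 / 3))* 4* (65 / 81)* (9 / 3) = -1478750 / 8019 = -184.41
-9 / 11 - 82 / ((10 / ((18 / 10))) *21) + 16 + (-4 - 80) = -133828 / 1925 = -69.52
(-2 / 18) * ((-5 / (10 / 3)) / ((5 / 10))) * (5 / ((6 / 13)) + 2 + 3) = 95 / 18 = 5.28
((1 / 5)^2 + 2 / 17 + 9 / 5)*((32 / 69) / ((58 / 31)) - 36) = -11904256 / 170085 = -69.99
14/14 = 1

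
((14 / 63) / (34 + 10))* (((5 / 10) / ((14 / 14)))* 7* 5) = 35 / 396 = 0.09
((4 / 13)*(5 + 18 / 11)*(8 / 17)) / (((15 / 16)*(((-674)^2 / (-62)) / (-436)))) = 252587008 / 4141293585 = 0.06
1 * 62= 62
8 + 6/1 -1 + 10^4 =10013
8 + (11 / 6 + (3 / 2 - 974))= -962.67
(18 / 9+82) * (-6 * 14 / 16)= -441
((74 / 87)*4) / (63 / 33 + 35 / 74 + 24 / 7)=1686608 / 2880483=0.59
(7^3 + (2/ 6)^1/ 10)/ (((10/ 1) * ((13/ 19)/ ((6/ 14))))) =195529/ 9100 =21.49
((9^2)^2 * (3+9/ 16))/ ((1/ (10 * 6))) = 5609655/ 4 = 1402413.75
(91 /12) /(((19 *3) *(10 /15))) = 91 /456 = 0.20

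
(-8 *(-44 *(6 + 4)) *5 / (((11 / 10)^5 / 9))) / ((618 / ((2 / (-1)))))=-480000000 / 1508023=-318.30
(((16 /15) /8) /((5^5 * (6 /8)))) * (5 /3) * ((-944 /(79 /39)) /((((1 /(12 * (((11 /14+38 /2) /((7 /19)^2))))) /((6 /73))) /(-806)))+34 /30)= 12818652369918856 /2503508765625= 5120.27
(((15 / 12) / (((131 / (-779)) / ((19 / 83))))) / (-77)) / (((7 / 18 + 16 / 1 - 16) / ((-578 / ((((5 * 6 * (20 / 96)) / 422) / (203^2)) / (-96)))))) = 5246516970125568 / 598015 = 8773219685.33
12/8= 1.50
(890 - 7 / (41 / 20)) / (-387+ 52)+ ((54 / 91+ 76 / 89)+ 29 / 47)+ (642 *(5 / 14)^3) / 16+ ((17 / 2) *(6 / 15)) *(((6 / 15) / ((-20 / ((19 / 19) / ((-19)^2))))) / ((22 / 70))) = 405325912241974103 / 325539630398382400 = 1.25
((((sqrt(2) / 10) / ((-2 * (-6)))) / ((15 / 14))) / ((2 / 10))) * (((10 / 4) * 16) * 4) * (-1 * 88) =-774.36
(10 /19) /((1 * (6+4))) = 1 /19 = 0.05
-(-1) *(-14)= -14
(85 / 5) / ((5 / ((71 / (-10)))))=-1207 / 50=-24.14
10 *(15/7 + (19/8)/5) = 26.18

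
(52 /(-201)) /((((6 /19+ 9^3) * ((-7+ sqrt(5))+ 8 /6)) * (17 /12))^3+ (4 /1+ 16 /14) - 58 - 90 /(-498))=1435375947904895249423810587584 * sqrt(5) /1203366382601626018289043049259554194990943+ 3781502132437660718870317315872 /1203366382601626018289043049259554194990943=0.00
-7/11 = -0.64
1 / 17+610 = 10371 / 17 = 610.06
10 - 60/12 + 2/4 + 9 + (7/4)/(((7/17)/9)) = 211/4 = 52.75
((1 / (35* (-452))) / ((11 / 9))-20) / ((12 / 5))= -3480409 / 417648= -8.33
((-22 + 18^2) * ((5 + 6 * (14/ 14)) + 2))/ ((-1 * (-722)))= 1963/ 361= 5.44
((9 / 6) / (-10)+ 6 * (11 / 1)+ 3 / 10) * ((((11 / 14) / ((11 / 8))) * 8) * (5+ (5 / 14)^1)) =1620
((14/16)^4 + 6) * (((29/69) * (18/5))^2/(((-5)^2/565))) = 23073347169/67712000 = 340.76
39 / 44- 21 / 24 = 0.01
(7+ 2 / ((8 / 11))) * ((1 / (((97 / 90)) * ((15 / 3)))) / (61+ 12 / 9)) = 1053 / 36278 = 0.03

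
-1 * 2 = -2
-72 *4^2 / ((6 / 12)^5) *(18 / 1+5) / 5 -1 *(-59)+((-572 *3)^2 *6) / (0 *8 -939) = -294738161 / 1565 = -188331.09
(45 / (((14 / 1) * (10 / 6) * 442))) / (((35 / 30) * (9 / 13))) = 9 / 1666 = 0.01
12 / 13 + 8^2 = 844 / 13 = 64.92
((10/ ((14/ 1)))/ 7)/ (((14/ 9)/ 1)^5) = 295245/ 26353376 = 0.01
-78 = -78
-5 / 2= -2.50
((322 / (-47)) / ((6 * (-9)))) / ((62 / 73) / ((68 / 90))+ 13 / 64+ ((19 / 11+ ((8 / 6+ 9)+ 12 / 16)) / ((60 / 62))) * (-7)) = -100471360 / 72330389103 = -0.00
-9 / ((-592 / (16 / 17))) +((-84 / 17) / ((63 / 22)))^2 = 287905 / 96237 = 2.99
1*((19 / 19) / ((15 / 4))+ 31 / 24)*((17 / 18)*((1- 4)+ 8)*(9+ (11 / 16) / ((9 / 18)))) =263857 / 3456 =76.35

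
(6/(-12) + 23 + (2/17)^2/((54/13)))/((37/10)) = 1755935/288711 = 6.08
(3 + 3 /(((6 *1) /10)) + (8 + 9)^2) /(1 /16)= 4752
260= 260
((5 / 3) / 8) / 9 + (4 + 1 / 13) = 11513 / 2808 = 4.10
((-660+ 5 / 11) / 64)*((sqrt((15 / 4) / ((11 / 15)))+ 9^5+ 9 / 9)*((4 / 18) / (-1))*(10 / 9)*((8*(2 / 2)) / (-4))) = -1071019375 / 3564 - 181375*sqrt(11) / 52272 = -300521.99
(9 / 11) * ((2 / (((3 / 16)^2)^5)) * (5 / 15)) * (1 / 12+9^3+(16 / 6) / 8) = 4812012638961664 / 649539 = 7408350597.83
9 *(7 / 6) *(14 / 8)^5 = 352947 / 2048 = 172.34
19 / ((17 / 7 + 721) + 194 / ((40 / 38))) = 1330 / 63541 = 0.02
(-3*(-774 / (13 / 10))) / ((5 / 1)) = 4644 / 13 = 357.23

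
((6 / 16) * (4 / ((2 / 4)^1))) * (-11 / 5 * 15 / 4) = -99 / 4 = -24.75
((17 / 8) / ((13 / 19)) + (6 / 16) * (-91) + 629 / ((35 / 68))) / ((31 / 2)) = 2167689 / 28210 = 76.84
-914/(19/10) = -9140/19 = -481.05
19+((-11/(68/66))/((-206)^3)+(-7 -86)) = -21994408693/297221744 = -74.00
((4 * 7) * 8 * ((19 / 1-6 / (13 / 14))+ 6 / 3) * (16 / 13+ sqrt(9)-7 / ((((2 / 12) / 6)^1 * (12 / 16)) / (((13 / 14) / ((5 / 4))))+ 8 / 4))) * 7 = 7597576224 / 427739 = 17762.18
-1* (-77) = 77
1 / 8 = 0.12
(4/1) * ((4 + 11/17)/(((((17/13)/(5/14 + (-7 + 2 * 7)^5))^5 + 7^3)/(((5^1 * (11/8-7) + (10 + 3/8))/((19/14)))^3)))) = -7572795346805109782943535618132525765331/62458823974202498048402629462858576850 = -121.24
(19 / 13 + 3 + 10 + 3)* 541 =122807 / 13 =9446.69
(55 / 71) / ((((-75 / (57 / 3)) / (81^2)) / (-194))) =88674102 / 355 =249786.20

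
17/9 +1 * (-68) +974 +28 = 8423/9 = 935.89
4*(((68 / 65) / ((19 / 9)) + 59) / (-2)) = -146954 / 1235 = -118.99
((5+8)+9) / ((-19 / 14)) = -308 / 19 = -16.21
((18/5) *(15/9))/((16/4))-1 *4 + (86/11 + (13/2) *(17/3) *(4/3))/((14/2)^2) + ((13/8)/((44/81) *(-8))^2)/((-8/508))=-5946929147/874266624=-6.80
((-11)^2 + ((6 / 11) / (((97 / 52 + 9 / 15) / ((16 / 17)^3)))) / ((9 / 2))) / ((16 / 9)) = 37737441627 / 554265008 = 68.09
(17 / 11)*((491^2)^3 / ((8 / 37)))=8813321199667563389 / 88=100151377268949583.97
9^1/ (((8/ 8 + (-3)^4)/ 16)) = 1.76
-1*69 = -69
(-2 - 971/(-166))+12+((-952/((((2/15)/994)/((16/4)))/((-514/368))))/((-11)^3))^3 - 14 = -125913199474195077110830042121/4762398826361902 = -26439028746860.09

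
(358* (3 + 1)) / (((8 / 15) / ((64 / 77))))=171840 / 77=2231.69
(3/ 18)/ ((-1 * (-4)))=1/ 24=0.04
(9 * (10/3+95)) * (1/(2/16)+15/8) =69915/8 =8739.38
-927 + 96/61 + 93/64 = -923.97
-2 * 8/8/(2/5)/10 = -0.50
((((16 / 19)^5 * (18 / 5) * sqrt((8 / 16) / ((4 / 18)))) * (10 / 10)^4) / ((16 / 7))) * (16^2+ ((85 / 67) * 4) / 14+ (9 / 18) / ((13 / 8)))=256.79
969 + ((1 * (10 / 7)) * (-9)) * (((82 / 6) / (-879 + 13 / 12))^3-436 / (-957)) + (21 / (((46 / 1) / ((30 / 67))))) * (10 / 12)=1550323409219309900661 / 1609366559233613950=963.31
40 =40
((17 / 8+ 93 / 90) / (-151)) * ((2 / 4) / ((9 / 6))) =-379 / 54360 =-0.01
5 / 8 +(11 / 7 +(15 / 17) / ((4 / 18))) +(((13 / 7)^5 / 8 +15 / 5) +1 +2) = 8530691 / 571438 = 14.93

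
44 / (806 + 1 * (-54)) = 11 / 188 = 0.06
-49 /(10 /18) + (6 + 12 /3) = -391 /5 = -78.20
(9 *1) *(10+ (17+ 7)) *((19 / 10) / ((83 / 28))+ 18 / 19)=3832344 / 7885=486.03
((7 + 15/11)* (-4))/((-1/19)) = 6992/11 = 635.64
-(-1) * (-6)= -6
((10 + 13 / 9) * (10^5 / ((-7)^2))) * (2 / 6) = 10300000 / 1323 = 7785.34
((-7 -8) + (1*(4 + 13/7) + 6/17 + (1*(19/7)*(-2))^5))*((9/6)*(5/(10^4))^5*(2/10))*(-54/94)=54655126731/2148606880000000000000000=0.00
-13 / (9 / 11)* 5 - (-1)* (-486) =-5089 / 9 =-565.44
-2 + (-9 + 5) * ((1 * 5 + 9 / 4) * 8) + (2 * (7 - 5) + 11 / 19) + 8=-4207 / 19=-221.42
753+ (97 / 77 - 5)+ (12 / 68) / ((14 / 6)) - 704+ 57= 133957 / 1309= 102.34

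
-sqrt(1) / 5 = -1 / 5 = -0.20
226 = 226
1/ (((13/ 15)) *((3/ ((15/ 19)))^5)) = 46875/ 32189287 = 0.00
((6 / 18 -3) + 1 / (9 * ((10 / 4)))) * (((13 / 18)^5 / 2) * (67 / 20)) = -1467721229 / 1700611200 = -0.86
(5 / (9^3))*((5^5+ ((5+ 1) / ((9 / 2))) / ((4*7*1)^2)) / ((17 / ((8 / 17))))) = 18375010 / 30970107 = 0.59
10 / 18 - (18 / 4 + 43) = -845 / 18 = -46.94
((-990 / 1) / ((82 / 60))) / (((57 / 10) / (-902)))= 2178000 / 19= 114631.58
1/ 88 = 0.01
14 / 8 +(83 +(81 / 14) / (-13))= 30687 / 364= 84.30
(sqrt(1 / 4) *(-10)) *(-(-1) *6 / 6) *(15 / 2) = -75 / 2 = -37.50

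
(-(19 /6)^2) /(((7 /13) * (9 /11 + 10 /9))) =-51623 /5348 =-9.65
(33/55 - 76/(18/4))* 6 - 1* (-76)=-326/15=-21.73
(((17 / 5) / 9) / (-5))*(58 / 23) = -0.19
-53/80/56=-53/4480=-0.01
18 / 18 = 1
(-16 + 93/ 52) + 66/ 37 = -23911/ 1924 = -12.43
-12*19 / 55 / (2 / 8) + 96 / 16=-582 / 55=-10.58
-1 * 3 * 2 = -6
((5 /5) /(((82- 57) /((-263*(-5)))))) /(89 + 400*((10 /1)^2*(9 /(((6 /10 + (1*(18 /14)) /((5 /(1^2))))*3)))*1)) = 263 /700445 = 0.00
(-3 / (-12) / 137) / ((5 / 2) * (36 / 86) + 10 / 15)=0.00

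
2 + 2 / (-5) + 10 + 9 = 103 / 5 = 20.60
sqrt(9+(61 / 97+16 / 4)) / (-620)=-sqrt(128234) / 60140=-0.01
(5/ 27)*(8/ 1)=40/ 27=1.48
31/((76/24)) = 186/19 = 9.79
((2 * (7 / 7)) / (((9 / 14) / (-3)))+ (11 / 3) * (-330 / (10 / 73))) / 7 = -26527 / 21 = -1263.19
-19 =-19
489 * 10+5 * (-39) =4695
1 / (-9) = -0.11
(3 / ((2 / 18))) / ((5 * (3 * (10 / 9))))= 81 / 50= 1.62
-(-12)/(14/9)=54/7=7.71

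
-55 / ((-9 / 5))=275 / 9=30.56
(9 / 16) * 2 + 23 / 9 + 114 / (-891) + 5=20321 / 2376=8.55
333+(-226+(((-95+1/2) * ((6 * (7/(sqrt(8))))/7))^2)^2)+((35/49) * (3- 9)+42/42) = 723486286311/448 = 1614924746.23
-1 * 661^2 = -436921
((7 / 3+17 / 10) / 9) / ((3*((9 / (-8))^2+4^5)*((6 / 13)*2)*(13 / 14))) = 13552 / 79724655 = 0.00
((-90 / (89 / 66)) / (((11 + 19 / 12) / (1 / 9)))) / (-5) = 1584 / 13439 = 0.12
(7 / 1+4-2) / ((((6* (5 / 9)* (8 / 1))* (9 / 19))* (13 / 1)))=57 / 1040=0.05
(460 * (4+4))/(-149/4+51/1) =267.64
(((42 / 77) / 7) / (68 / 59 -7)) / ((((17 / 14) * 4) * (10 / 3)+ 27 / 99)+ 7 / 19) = -3363 / 4247755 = -0.00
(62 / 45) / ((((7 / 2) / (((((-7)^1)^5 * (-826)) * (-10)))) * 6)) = -245920024 / 27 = -9108149.04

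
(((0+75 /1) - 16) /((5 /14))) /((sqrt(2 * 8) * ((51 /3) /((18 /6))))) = 1239 /170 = 7.29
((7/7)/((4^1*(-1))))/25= -1/100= -0.01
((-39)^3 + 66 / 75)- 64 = -1484553 / 25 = -59382.12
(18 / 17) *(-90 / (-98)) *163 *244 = 38673.85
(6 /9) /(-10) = -1 /15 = -0.07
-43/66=-0.65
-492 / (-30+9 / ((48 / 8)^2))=1968 / 119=16.54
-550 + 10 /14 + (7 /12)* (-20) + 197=-7643 /21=-363.95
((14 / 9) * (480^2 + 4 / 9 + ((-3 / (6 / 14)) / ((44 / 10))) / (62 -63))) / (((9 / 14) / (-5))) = -2787580.18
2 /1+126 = 128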